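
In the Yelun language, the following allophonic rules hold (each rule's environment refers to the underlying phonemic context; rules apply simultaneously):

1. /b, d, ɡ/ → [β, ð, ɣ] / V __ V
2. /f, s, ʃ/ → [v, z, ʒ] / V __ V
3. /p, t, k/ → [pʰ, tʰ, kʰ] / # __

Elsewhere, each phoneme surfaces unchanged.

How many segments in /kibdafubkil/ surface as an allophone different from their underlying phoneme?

Segments that undergo a rule: /k/ → [kʰ] (rule 3); /f/ → [v] (rule 2).
All other segments surface unchanged.

2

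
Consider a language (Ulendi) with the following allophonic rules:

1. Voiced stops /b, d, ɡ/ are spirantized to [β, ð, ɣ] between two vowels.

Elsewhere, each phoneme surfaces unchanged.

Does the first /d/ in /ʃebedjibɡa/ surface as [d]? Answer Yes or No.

/d/ — between /e/ and /j/; rule 1 does not apply here → [d].
The actual realization is [d], which matches [d].

Yes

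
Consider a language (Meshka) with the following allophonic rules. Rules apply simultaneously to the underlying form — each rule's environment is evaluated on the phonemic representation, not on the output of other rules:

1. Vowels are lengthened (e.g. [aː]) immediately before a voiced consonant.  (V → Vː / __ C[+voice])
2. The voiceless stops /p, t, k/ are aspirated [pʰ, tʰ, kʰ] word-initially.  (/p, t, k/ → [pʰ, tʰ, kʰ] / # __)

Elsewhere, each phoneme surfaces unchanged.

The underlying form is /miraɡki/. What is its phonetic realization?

[miːraːɡki]

/m/ — not in any rule's target class → [m].
Rule 1 applies to /i/ (between /m/ and /r/: before a voiced consonant) → [iː].
/r/ — not in any rule's target class → [r].
/a/ (between /r/ and /ɡ/) occurs before a voiced consonant → [aː] by rule 1.
/ɡ/ (between /a/ and /k/) is unaffected → [ɡ].
/k/ (between /ɡ/ and /i/) fails the environment for rule 2, so it stays [k].
/i/ (word-final) fails the environment for rule 1, so it stays [i].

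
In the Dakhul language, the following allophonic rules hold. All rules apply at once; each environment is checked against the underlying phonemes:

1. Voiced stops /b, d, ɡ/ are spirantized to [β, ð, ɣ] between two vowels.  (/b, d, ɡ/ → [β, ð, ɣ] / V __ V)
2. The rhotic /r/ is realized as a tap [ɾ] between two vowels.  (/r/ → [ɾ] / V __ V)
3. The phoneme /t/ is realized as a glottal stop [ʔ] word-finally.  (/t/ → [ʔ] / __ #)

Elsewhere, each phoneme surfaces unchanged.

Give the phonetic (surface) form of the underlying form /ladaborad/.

[laðaβoɾad]

/l/ stays [l].
/a/ (between /l/ and /d/): no rule targets it → [a].
/d/ — between /a/ and /a/, between two vowels — surfaces as [ð] (rule 1).
/a/ stays [a].
Rule 1 applies to /b/ (between /a/ and /o/: between two vowels) → [β].
/o/ — not in any rule's target class → [o].
Rule 2 applies to /r/ (between /o/ and /a/: between two vowels) → [ɾ].
/a/ (between /r/ and /d/): no rule targets it → [a].
/d/ (word-final) fails the environment for rule 1, so it stays [d].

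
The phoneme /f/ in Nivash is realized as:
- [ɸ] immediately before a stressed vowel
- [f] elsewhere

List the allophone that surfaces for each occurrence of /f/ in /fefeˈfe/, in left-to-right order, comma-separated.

Occurrence 1 (position 1): no conditioning environment matches → elsewhere allophone [f].
Occurrence 2 (position 3): no conditioning environment matches → elsewhere allophone [f].
Occurrence 3 (position 5): immediately before a stressed vowel → [ɸ].

[f], [f], [ɸ]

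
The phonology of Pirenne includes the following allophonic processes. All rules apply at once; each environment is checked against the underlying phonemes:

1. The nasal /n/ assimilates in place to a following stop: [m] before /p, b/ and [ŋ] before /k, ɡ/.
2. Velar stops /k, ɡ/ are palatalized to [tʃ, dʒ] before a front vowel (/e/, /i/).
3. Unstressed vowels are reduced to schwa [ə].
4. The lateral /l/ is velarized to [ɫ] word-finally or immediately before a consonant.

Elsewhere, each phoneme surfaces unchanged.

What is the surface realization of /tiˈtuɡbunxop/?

/t/ stays [t].
/i/ meets the environment for rule 3 (in an unstressed syllable) → [ə].
/t/ (between /i/ and /u/) is unaffected → [t].
/u/ (between /t/ and /ɡ/) fails the environment for rule 3, so it stays [u].
/ɡ/ (between /u/ and /b/) is in the target of rule 2 but the environment (before a front vowel) is not met → [ɡ].
/b/ (between /ɡ/ and /u/): no rule targets it → [b].
/u/ (between /b/ and /n/): in an unstressed syllable, so rule 3 applies → [ə].
/n/ — between /u/ and /x/; rule 1 does not apply here → [n].
/x/ (between /n/ and /o/): no rule targets it → [x].
/o/ meets the environment for rule 3 (in an unstressed syllable) → [ə].
/p/ stays [p].

[təˈtuɡbənxəp]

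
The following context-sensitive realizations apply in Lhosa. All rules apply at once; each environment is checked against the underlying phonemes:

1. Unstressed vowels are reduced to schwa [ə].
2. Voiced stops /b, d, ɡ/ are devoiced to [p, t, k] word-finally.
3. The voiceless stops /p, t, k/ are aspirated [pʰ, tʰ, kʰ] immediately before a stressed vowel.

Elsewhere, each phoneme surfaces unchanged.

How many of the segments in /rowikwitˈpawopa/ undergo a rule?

Segments that undergo a rule: /o/ → [ə] (rule 1); /i/ → [ə] (rule 1); /i/ → [ə] (rule 1); /p/ → [pʰ] (rule 3); /o/ → [ə] (rule 1); /a/ → [ə] (rule 1).
All other segments surface unchanged.

6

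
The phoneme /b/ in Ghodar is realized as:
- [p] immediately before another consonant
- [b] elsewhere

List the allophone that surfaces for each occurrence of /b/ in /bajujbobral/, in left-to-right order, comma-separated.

[b], [b], [p]

Occurrence 1 (position 1): no conditioning environment matches → elsewhere allophone [b].
Occurrence 2 (position 6): no conditioning environment matches → elsewhere allophone [b].
Occurrence 3 (position 8): immediately before another consonant → [p].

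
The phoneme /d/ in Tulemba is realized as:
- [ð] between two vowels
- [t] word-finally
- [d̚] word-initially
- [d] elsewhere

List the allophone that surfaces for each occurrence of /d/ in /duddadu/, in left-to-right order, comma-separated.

[d̚], [d], [d], [ð]

Occurrence 1 (position 1): word-initially → [d̚].
Occurrence 2 (position 3): no conditioning environment matches → elsewhere allophone [d].
Occurrence 3 (position 4): no conditioning environment matches → elsewhere allophone [d].
Occurrence 4 (position 6): between two vowels → [ð].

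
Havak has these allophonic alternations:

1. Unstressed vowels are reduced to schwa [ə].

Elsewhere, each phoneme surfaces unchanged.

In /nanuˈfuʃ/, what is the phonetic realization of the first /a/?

/a/ (between /n/ and /n/): in an unstressed syllable, so rule 1 applies → [ə].

[ə]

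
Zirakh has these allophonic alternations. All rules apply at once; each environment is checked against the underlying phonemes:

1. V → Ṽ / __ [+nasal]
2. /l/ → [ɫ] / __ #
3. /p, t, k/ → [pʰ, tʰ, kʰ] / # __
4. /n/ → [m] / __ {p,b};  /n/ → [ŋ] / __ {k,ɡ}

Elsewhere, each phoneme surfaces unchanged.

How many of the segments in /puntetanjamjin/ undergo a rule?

Segments that undergo a rule: /p/ → [pʰ] (rule 3); /u/ → [ũ] (rule 1); /a/ → [ã] (rule 1); /a/ → [ã] (rule 1); /i/ → [ĩ] (rule 1).
All other segments surface unchanged.

5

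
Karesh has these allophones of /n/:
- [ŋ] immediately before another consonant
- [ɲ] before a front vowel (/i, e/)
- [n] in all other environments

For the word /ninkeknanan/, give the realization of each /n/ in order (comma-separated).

Occurrence 1 (position 1): before a front vowel (/i, e/) → [ɲ].
Occurrence 2 (position 3): immediately before another consonant → [ŋ].
Occurrence 3 (position 7): no conditioning environment matches → elsewhere allophone [n].
Occurrence 4 (position 9): no conditioning environment matches → elsewhere allophone [n].
Occurrence 5 (position 11): no conditioning environment matches → elsewhere allophone [n].

[ɲ], [ŋ], [n], [n], [n]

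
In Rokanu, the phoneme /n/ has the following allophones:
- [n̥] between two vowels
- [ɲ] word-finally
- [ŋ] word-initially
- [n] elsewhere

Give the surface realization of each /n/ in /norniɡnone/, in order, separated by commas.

Occurrence 1 (position 1): word-initially → [ŋ].
Occurrence 2 (position 4): no conditioning environment matches → elsewhere allophone [n].
Occurrence 3 (position 7): no conditioning environment matches → elsewhere allophone [n].
Occurrence 4 (position 9): between two vowels → [n̥].

[ŋ], [n], [n], [n̥]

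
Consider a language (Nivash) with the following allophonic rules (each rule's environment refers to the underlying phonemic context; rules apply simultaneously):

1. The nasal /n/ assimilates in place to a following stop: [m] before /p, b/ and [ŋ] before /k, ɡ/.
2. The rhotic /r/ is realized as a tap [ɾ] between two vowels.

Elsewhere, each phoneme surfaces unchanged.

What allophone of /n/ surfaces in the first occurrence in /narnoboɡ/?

/n/ (word-initial) fails the environment for rule 1, so it stays [n].

[n]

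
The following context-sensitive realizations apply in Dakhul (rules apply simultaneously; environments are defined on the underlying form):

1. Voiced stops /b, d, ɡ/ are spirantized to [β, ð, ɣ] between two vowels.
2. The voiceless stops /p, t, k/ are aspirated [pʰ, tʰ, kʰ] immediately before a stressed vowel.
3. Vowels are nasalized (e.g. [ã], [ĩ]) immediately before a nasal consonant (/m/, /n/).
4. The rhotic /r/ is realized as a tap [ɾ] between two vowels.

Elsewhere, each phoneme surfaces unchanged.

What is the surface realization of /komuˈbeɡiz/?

/k/ (word-initial) is in the target of rule 2 but the environment (immediately before a stressed vowel) is not met → [k].
/o/ meets the environment for rule 3 (before a nasal consonant) → [õ].
/u/ (between /m/ and /b/): rule 3 targets it, but not before a nasal consonant → unchanged [u].
/b/ — between /u/ and /e/, between two vowels — surfaces as [β] (rule 1).
/e/ (between /b/ and /ɡ/) fails the environment for rule 3, so it stays [e].
/ɡ/ (between /e/ and /i/): between two vowels, so rule 1 applies → [ɣ].
/i/ (between /ɡ/ and /z/) fails the environment for rule 3, so it stays [i].

[kõmuˈβeɣiz]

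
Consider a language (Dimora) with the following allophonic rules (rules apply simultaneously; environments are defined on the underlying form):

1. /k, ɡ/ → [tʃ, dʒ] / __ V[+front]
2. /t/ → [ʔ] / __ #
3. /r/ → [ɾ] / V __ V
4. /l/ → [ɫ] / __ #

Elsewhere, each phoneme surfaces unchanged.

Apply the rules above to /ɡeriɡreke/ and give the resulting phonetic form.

[dʒeɾiɡretʃe]

Rule 1 applies to /ɡ/ (word-initial: before a front vowel) → [dʒ].
/e/ — not in any rule's target class → [e].
Rule 3 applies to /r/ (between /e/ and /i/: between two vowels) → [ɾ].
/i/ — not in any rule's target class → [i].
/ɡ/ (between /i/ and /r/) fails the environment for rule 1, so it stays [ɡ].
/r/ — between /ɡ/ and /e/; rule 3 does not apply here → [r].
/e/ (between /r/ and /k/): no rule targets it → [e].
/k/ (between /e/ and /e/) occurs before a front vowel → [tʃ] by rule 1.
/e/ — not in any rule's target class → [e].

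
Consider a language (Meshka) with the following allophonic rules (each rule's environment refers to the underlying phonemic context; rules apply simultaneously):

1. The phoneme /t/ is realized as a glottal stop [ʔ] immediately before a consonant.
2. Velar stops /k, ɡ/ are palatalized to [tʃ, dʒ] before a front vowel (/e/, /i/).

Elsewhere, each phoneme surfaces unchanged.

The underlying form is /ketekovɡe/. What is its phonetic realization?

/k/ (word-initial) occurs before a front vowel → [tʃ] by rule 2.
/t/ (between /e/ and /e/) is in the target of rule 1 but the environment (immediately before a consonant) is not met → [t].
/k/ (between /e/ and /o/): rule 2 targets it, but not before a front vowel → unchanged [k].
/ɡ/ meets the environment for rule 2 (before a front vowel) → [dʒ].

[tʃetekovdʒe]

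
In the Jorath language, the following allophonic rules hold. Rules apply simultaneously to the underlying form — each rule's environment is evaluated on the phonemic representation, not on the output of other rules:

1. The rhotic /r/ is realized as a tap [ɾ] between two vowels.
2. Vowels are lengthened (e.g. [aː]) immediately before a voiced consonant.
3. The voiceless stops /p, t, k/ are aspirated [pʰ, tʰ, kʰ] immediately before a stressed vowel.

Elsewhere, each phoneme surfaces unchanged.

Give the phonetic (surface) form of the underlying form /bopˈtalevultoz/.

/o/ — between /b/ and /p/; rule 2 does not apply here → [o].
/p/ (between /o/ and /t/) is in the target of rule 3 but the environment (immediately before a stressed vowel) is not met → [p].
/t/ meets the environment for rule 3 (immediately before a stressed vowel) → [tʰ].
Rule 2 applies to /a/ (between /t/ and /l/: before a voiced consonant) → [aː].
/e/ — between /l/ and /v/, before a voiced consonant — surfaces as [eː] (rule 2).
/u/ meets the environment for rule 2 (before a voiced consonant) → [uː].
/t/ — between /l/ and /o/; rule 3 does not apply here → [t].
/o/ meets the environment for rule 2 (before a voiced consonant) → [oː].

[bopˈtʰaːleːvuːltoːz]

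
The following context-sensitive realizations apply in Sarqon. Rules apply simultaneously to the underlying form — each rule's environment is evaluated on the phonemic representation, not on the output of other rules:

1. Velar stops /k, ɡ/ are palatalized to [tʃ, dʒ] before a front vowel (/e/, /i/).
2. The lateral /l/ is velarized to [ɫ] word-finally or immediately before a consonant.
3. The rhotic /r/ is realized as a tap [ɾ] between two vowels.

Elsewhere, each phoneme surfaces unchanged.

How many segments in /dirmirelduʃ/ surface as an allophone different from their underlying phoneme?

2

Segments that undergo a rule: /r/ → [ɾ] (rule 3); /l/ → [ɫ] (rule 2).
All other segments surface unchanged.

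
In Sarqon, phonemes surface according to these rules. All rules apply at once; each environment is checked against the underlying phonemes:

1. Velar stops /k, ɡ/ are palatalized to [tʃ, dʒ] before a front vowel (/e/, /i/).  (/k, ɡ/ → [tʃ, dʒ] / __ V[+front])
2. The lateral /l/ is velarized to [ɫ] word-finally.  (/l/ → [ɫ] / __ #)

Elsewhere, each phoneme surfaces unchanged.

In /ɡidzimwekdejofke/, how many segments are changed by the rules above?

2

Segments that undergo a rule: /ɡ/ → [dʒ] (rule 1); /k/ → [tʃ] (rule 1).
All other segments surface unchanged.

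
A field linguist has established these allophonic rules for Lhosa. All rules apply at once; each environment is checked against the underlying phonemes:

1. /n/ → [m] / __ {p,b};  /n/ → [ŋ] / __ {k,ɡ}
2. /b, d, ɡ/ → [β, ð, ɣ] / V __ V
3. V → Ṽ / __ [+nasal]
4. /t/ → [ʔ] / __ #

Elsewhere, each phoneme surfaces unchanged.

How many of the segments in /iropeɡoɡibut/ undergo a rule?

4

Segments that undergo a rule: /ɡ/ → [ɣ] (rule 2); /ɡ/ → [ɣ] (rule 2); /b/ → [β] (rule 2); /t/ → [ʔ] (rule 4).
All other segments surface unchanged.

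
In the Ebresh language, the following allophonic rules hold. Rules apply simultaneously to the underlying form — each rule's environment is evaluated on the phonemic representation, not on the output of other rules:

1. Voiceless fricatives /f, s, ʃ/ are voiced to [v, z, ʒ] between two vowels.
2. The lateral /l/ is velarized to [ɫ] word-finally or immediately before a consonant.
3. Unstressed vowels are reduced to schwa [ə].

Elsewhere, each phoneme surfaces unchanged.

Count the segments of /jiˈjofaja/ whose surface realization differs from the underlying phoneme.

4

Segments that undergo a rule: /i/ → [ə] (rule 3); /f/ → [v] (rule 1); /a/ → [ə] (rule 3); /a/ → [ə] (rule 3).
All other segments surface unchanged.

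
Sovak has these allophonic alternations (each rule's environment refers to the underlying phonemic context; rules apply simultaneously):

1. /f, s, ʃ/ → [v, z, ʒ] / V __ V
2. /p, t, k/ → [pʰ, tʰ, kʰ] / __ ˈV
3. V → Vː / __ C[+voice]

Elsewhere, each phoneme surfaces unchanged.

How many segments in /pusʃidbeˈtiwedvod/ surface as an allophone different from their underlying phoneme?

Segments that undergo a rule: /i/ → [iː] (rule 3); /t/ → [tʰ] (rule 2); /i/ → [iː] (rule 3); /e/ → [eː] (rule 3); /o/ → [oː] (rule 3).
All other segments surface unchanged.

5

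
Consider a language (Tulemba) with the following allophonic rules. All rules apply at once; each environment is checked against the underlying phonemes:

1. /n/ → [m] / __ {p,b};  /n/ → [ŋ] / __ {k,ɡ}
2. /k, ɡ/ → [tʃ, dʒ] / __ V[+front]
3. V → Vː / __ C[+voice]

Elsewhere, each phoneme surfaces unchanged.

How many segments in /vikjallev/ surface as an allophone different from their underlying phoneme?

2

Segments that undergo a rule: /a/ → [aː] (rule 3); /e/ → [eː] (rule 3).
All other segments surface unchanged.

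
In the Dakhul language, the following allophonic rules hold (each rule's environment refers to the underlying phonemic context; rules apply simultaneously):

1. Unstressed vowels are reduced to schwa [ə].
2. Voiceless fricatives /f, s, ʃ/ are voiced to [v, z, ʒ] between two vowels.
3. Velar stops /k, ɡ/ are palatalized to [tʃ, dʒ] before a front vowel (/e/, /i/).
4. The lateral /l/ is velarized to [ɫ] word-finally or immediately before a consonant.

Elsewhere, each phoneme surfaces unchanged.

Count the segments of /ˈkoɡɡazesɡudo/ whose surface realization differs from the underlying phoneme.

Segments that undergo a rule: /a/ → [ə] (rule 1); /e/ → [ə] (rule 1); /u/ → [ə] (rule 1); /o/ → [ə] (rule 1).
All other segments surface unchanged.

4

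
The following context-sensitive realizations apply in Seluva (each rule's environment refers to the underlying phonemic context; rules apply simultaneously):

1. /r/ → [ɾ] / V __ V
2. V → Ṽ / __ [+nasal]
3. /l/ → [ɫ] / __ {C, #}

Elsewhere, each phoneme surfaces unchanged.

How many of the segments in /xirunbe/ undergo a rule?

2

Segments that undergo a rule: /r/ → [ɾ] (rule 1); /u/ → [ũ] (rule 2).
All other segments surface unchanged.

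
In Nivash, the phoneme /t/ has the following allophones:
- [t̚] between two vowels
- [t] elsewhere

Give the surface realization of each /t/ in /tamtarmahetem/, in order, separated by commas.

[t], [t], [t̚]

Occurrence 1 (position 1): no conditioning environment matches → elsewhere allophone [t].
Occurrence 2 (position 4): no conditioning environment matches → elsewhere allophone [t].
Occurrence 3 (position 11): between two vowels → [t̚].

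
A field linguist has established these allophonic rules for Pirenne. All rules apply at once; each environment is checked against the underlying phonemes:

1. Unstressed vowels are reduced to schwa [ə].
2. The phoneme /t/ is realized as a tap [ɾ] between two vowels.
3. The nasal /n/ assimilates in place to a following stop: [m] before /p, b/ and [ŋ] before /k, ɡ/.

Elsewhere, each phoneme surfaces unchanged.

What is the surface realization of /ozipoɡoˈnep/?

[əzəpəɡəˈnep]

/o/ (word-initial): in an unstressed syllable, so rule 1 applies → [ə].
Rule 1 applies to /i/ (between /z/ and /p/: in an unstressed syllable) → [ə].
/o/ (between /p/ and /ɡ/) occurs in an unstressed syllable → [ə] by rule 1.
Rule 1 applies to /o/ (between /ɡ/ and /n/: in an unstressed syllable) → [ə].
/n/ (between /o/ and /e/) fails the environment for rule 3, so it stays [n].
/e/ (between /n/ and /p/) fails the environment for rule 1, so it stays [e].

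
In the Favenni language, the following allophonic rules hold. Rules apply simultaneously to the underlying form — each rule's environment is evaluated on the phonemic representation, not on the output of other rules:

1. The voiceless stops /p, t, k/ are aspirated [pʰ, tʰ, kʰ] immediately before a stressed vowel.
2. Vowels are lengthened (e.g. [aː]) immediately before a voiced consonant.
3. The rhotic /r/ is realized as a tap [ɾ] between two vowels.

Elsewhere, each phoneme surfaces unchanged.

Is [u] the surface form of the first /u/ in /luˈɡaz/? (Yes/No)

No

/u/ — between /l/ and /ɡ/, before a voiced consonant — surfaces as [uː] (rule 2).
The actual realization is [uː], not [u].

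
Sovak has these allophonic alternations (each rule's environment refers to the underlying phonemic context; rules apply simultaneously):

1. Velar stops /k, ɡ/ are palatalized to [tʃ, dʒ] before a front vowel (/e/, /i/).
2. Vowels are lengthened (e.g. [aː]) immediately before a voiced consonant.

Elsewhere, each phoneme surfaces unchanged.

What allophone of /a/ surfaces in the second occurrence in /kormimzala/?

/a/ — word-final; rule 2 does not apply here → [a].

[a]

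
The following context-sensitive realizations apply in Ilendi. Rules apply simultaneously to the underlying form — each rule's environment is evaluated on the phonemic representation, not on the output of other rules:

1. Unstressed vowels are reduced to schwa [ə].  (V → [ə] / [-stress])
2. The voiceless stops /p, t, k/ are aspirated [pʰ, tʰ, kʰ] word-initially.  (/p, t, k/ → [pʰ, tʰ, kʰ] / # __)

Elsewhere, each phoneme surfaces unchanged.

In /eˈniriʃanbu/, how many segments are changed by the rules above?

Segments that undergo a rule: /e/ → [ə] (rule 1); /i/ → [ə] (rule 1); /a/ → [ə] (rule 1); /u/ → [ə] (rule 1).
All other segments surface unchanged.

4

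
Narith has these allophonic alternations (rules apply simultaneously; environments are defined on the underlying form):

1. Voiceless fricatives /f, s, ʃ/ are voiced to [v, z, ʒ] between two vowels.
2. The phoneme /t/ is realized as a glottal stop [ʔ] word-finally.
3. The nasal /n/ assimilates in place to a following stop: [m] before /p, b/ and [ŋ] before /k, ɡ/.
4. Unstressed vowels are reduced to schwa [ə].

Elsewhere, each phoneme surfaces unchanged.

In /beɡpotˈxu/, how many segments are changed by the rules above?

Segments that undergo a rule: /e/ → [ə] (rule 4); /o/ → [ə] (rule 4).
All other segments surface unchanged.

2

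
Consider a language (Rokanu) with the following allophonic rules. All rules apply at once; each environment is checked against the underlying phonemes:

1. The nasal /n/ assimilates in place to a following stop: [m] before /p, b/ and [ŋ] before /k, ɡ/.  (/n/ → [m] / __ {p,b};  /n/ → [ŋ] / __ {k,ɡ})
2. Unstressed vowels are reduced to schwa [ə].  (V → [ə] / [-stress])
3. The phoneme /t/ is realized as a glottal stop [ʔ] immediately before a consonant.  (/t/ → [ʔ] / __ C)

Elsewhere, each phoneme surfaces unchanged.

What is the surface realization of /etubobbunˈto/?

[ətəbəbbənˈto]

/e/ (word-initial) occurs in an unstressed syllable → [ə] by rule 2.
/t/ (between /e/ and /u/) is in the target of rule 3 but the environment (immediately before a consonant) is not met → [t].
/u/ (between /t/ and /b/): in an unstressed syllable, so rule 2 applies → [ə].
Rule 2 applies to /o/ (between /b/ and /b/: in an unstressed syllable) → [ə].
/u/ meets the environment for rule 2 (in an unstressed syllable) → [ə].
/n/ (between /u/ and /t/): rule 1 targets it, but not before a labial or velar stop → unchanged [n].
/t/ — between /n/ and /o/; rule 3 does not apply here → [t].
/o/ (word-final) fails the environment for rule 2, so it stays [o].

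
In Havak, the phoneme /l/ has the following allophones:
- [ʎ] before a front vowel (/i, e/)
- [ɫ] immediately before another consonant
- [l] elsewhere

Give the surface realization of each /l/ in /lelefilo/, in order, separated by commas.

Occurrence 1 (position 1): before a front vowel (/i, e/) → [ʎ].
Occurrence 2 (position 3): before a front vowel (/i, e/) → [ʎ].
Occurrence 3 (position 7): no conditioning environment matches → elsewhere allophone [l].

[ʎ], [ʎ], [l]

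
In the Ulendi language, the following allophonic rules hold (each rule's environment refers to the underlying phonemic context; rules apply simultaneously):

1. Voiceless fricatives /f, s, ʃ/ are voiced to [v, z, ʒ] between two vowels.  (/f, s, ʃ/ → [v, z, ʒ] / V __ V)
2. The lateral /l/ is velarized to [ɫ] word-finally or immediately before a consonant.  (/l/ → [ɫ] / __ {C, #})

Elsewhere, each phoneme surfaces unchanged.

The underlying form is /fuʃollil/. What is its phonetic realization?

/f/ — word-initial; rule 1 does not apply here → [f].
/u/ (between /f/ and /ʃ/): no rule targets it → [u].
/ʃ/ (between /u/ and /o/): between two vowels, so rule 1 applies → [ʒ].
/o/ (between /ʃ/ and /l/): no rule targets it → [o].
/l/ (between /o/ and /l/): word-finally or immediately before a consonant, so rule 2 applies → [ɫ].
/l/ — between /l/ and /i/; rule 2 does not apply here → [l].
/i/ stays [i].
/l/ — word-final, word-finally or immediately before a consonant — surfaces as [ɫ] (rule 2).

[fuʒoɫliɫ]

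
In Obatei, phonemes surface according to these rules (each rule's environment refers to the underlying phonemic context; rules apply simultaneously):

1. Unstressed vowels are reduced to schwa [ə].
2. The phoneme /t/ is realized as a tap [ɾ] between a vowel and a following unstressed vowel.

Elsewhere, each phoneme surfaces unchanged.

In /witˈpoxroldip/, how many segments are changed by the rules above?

Segments that undergo a rule: /i/ → [ə] (rule 1); /o/ → [ə] (rule 1); /i/ → [ə] (rule 1).
All other segments surface unchanged.

3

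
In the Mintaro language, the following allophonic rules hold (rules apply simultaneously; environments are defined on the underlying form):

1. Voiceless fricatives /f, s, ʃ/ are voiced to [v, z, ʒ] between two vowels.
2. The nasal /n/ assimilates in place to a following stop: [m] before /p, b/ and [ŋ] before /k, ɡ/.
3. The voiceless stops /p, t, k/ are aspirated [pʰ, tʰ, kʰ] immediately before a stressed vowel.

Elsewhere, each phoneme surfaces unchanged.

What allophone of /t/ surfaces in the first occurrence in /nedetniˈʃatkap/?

/t/ (between /e/ and /n/) is in the target of rule 3 but the environment (immediately before a stressed vowel) is not met → [t].

[t]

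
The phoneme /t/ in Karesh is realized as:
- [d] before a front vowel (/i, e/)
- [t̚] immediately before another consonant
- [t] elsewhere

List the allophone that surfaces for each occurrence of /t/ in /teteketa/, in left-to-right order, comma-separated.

Occurrence 1 (position 1): before a front vowel (/i, e/) → [d].
Occurrence 2 (position 3): before a front vowel (/i, e/) → [d].
Occurrence 3 (position 7): no conditioning environment matches → elsewhere allophone [t].

[d], [d], [t]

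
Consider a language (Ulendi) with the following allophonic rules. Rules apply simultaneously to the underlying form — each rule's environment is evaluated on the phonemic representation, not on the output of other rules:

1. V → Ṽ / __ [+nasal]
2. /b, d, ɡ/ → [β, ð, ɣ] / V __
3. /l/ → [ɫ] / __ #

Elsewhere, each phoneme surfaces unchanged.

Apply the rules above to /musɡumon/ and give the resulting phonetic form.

/m/ (word-initial): no rule targets it → [m].
/u/ — between /m/ and /s/; rule 1 does not apply here → [u].
/s/ — not in any rule's target class → [s].
/ɡ/ (between /s/ and /u/) is in the target of rule 2 but the environment (immediately after a vowel) is not met → [ɡ].
/u/ (between /ɡ/ and /m/): before a nasal consonant, so rule 1 applies → [ũ].
/m/ — not in any rule's target class → [m].
/o/ meets the environment for rule 1 (before a nasal consonant) → [õ].
/n/ (word-final): no rule targets it → [n].

[musɡũmõn]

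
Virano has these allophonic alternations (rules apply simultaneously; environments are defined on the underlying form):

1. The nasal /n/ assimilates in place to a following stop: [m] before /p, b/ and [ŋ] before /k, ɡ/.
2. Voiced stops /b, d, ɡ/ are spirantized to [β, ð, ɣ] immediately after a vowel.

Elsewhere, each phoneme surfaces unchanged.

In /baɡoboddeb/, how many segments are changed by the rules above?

Segments that undergo a rule: /ɡ/ → [ɣ] (rule 2); /b/ → [β] (rule 2); /d/ → [ð] (rule 2); /b/ → [β] (rule 2).
All other segments surface unchanged.

4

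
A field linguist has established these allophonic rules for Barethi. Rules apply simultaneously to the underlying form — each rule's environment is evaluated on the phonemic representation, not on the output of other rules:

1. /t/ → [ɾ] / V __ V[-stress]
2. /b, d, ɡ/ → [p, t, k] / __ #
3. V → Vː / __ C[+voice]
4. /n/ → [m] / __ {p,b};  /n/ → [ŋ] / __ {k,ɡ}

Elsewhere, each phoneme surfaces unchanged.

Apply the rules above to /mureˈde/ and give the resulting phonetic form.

/u/ (between /m/ and /r/) occurs before a voiced consonant → [uː] by rule 3.
/e/ (between /r/ and /d/): before a voiced consonant, so rule 3 applies → [eː].
/d/ (between /e/ and /e/) is in the target of rule 2 but the environment (word-finally) is not met → [d].
/e/ — word-final; rule 3 does not apply here → [e].

[muːreːˈde]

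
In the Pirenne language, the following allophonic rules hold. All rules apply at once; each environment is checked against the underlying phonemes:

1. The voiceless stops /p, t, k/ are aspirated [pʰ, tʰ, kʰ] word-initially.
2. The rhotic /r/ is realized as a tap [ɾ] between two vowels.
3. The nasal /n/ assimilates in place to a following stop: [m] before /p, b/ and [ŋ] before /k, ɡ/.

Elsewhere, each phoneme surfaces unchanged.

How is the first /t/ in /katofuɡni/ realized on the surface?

[t]

/t/ — between /a/ and /o/; rule 1 does not apply here → [t].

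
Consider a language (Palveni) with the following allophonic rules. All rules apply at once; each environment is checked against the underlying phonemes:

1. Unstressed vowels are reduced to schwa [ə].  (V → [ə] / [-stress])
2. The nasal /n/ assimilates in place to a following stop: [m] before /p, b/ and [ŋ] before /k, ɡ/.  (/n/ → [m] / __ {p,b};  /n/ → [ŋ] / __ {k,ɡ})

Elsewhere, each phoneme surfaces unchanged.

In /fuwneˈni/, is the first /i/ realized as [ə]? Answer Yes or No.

No

/i/ (word-final) fails the environment for rule 1, so it stays [i].
The actual realization is [i], not [ə].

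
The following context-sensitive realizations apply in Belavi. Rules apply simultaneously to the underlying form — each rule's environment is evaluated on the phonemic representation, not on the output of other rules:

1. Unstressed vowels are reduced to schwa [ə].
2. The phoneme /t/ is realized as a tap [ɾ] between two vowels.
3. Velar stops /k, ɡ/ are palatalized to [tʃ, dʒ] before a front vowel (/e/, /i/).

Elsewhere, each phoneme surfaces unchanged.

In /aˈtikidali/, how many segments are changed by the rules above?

6

Segments that undergo a rule: /a/ → [ə] (rule 1); /t/ → [ɾ] (rule 2); /k/ → [tʃ] (rule 3); /i/ → [ə] (rule 1); /a/ → [ə] (rule 1); /i/ → [ə] (rule 1).
All other segments surface unchanged.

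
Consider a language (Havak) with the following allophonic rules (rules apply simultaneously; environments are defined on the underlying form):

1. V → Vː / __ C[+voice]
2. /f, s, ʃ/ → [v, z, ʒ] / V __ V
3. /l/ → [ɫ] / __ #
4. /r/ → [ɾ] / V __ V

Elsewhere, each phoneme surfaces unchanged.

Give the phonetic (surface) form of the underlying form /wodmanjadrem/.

/w/ stays [w].
/o/ meets the environment for rule 1 (before a voiced consonant) → [oː].
/d/ — not in any rule's target class → [d].
/m/ (between /d/ and /a/): no rule targets it → [m].
/a/ (between /m/ and /n/): before a voiced consonant, so rule 1 applies → [aː].
/n/ (between /a/ and /j/): no rule targets it → [n].
/j/ (between /n/ and /a/) is unaffected → [j].
/a/ (between /j/ and /d/): before a voiced consonant, so rule 1 applies → [aː].
/d/ (between /a/ and /r/): no rule targets it → [d].
/r/ (between /d/ and /e/): rule 4 targets it, but not between two vowels → unchanged [r].
/e/ (between /r/ and /m/) occurs before a voiced consonant → [eː] by rule 1.
/m/ — not in any rule's target class → [m].

[woːdmaːnjaːdreːm]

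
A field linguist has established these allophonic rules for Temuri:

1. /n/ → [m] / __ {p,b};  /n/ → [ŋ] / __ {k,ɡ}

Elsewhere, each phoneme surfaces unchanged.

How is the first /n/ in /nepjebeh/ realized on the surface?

[n]

/n/ (word-initial) fails the environment for rule 1, so it stays [n].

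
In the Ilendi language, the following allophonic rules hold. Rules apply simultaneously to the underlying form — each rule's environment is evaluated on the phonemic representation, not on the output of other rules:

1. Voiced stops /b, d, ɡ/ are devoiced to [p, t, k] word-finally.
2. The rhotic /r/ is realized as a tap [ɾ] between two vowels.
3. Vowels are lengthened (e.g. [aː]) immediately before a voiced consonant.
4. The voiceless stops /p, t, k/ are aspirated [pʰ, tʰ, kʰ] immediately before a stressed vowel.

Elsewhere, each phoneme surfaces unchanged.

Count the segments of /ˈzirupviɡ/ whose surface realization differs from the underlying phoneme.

Segments that undergo a rule: /i/ → [iː] (rule 3); /r/ → [ɾ] (rule 2); /i/ → [iː] (rule 3); /ɡ/ → [k] (rule 1).
All other segments surface unchanged.

4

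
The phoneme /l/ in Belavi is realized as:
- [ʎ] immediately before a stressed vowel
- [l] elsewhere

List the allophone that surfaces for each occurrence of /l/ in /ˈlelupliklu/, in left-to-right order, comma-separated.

Occurrence 1 (position 1): immediately before a stressed vowel → [ʎ].
Occurrence 2 (position 3): no conditioning environment matches → elsewhere allophone [l].
Occurrence 3 (position 6): no conditioning environment matches → elsewhere allophone [l].
Occurrence 4 (position 9): no conditioning environment matches → elsewhere allophone [l].

[ʎ], [l], [l], [l]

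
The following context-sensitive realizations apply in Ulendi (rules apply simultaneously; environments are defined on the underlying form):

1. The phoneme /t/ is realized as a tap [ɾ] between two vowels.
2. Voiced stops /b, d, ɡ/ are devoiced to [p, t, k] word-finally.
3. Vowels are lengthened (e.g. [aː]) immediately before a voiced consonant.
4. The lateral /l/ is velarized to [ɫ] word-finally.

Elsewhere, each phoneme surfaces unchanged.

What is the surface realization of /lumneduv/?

/l/ (word-initial) fails the environment for rule 4, so it stays [l].
Rule 3 applies to /u/ (between /l/ and /m/: before a voiced consonant) → [uː].
/m/ — not in any rule's target class → [m].
/n/ — not in any rule's target class → [n].
/e/ — between /n/ and /d/, before a voiced consonant — surfaces as [eː] (rule 3).
/d/ (between /e/ and /u/): rule 2 targets it, but not word-finally → unchanged [d].
/u/ meets the environment for rule 3 (before a voiced consonant) → [uː].
/v/ — not in any rule's target class → [v].

[luːmneːduːv]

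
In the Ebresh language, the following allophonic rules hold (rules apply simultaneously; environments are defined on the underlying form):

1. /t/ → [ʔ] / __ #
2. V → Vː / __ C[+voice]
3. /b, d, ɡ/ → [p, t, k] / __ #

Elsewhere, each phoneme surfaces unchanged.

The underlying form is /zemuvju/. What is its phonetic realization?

/z/ (word-initial) is unaffected → [z].
/e/ (between /z/ and /m/) occurs before a voiced consonant → [eː] by rule 2.
/m/ (between /e/ and /u/): no rule targets it → [m].
/u/ (between /m/ and /v/): before a voiced consonant, so rule 2 applies → [uː].
/v/ stays [v].
/j/ stays [j].
/u/ — word-final; rule 2 does not apply here → [u].

[zeːmuːvju]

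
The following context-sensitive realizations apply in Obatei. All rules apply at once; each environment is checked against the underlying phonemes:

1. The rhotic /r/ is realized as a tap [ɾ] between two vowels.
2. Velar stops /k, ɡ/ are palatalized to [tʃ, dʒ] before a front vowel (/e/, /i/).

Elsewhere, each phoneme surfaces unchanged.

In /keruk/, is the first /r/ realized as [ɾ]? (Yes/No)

Yes

/r/ — between /e/ and /u/, between two vowels — surfaces as [ɾ] (rule 1).
The actual realization is [ɾ], which matches [ɾ].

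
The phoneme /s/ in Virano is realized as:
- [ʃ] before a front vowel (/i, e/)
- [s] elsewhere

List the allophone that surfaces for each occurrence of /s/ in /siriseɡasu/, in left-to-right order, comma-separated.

[ʃ], [ʃ], [s]

Occurrence 1 (position 1): before a front vowel (/i, e/) → [ʃ].
Occurrence 2 (position 5): before a front vowel (/i, e/) → [ʃ].
Occurrence 3 (position 9): no conditioning environment matches → elsewhere allophone [s].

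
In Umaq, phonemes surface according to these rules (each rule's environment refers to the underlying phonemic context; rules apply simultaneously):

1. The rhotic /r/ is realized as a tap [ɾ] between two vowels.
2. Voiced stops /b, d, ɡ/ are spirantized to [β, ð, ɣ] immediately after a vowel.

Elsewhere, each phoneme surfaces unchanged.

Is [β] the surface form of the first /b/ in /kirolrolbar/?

/b/ (between /l/ and /a/) fails the environment for rule 2, so it stays [b].
The actual realization is [b], not [β].

No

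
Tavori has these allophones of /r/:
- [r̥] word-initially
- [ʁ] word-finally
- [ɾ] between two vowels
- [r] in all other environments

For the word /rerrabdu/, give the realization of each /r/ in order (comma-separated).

Occurrence 1 (position 1): word-initially → [r̥].
Occurrence 2 (position 3): no conditioning environment matches → elsewhere allophone [r].
Occurrence 3 (position 4): no conditioning environment matches → elsewhere allophone [r].

[r̥], [r], [r]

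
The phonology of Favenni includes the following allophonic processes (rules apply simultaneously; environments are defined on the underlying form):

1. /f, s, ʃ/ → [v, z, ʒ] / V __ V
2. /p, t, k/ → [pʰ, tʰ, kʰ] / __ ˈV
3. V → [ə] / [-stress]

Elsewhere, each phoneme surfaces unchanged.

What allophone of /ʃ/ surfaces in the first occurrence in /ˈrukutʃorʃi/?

[ʃ]

/ʃ/ — between /t/ and /o/; rule 1 does not apply here → [ʃ].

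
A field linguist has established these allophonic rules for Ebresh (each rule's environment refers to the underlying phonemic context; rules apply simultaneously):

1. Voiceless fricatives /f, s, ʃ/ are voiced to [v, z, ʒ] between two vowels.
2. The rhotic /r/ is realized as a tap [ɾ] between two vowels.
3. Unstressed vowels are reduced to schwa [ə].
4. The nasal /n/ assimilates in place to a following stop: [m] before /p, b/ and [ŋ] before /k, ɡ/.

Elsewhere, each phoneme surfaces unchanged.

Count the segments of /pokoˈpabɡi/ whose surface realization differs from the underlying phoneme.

3

Segments that undergo a rule: /o/ → [ə] (rule 3); /o/ → [ə] (rule 3); /i/ → [ə] (rule 3).
All other segments surface unchanged.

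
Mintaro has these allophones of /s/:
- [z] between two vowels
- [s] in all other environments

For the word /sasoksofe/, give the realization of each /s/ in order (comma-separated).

Occurrence 1 (position 1): no conditioning environment matches → elsewhere allophone [s].
Occurrence 2 (position 3): between two vowels → [z].
Occurrence 3 (position 6): no conditioning environment matches → elsewhere allophone [s].

[s], [z], [s]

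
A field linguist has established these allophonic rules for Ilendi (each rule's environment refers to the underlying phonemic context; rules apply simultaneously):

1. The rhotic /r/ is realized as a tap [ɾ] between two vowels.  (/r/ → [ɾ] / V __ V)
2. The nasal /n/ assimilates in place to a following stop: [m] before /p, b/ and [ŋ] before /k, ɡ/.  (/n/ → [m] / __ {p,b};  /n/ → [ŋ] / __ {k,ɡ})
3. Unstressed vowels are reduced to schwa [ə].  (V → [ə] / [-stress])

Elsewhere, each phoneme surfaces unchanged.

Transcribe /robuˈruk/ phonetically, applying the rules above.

/r/ (word-initial) is in the target of rule 1 but the environment (between two vowels) is not met → [r].
/o/ (between /r/ and /b/): in an unstressed syllable, so rule 3 applies → [ə].
/b/ (between /o/ and /u/): no rule targets it → [b].
Rule 3 applies to /u/ (between /b/ and /r/: in an unstressed syllable) → [ə].
/r/ meets the environment for rule 1 (between two vowels) → [ɾ].
/u/ — between /r/ and /k/; rule 3 does not apply here → [u].
/k/ stays [k].

[rəbəˈɾuk]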